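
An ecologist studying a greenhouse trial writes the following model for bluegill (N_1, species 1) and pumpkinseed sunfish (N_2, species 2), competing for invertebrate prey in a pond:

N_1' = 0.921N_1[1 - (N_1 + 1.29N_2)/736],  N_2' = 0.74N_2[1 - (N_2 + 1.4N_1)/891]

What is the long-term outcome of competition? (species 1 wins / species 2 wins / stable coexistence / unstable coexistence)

unstable coexistence (outcome depends on initial conditions)

Compare the nullcline intercepts: K1/α12 = 736/1.29 = 571 < K2 = 891; K2/α21 = 891/1.4 = 636 < K1 = 736.
Since both are reversed, neither can invade when rare; the interior point is a saddle.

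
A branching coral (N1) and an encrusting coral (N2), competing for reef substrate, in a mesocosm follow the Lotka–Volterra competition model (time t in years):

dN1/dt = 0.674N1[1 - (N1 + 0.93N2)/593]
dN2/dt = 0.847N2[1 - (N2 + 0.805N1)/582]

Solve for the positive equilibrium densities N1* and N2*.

N1* ≈ 206, N2* ≈ 416

Setting both brackets to zero gives the nullclines N1 + 0.93N2 = 593 and 0.805N1 + N2 = 582.
Substituting N2 = 582 - 0.805N1 into the first: N1(1 - 0.93·0.805) = 593 - 0.93·582.
So N1* = 51.7/0.251 = 206, and then N2* = 582 - 0.805·206 = 416.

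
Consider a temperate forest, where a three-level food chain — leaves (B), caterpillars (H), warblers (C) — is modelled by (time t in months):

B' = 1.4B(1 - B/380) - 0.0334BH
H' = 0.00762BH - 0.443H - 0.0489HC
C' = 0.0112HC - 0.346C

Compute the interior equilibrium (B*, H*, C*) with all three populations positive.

B* ≈ 99.9, H* ≈ 30.9, C* ≈ 6.51

From dC/dt = 0: 0.0112H* = 0.346, so H* = 30.9.
From dB/dt = 0: 1.4(1 - B*/380) = 0.0334·30.9, giving B* = 380·(1 - 0.737) = 99.9.
From dH/dt = 0: 0.00762·99.9 - 0.443 = 0.0489C*, so C* = 0.318/0.0489 = 6.51.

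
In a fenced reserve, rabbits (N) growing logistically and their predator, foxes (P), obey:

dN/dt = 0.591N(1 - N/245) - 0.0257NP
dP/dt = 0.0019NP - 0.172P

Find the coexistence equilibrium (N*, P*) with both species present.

From dP/dt = 0 with P > 0: 0.0019N* = 0.172, so N* = 90.5.
Substitute into dN/dt = 0: 0.591(1 - 90.5/245) = 0.0257P*.
The bracket is 0.631, giving P* = 0.373/0.0257 = 14.5.

N* ≈ 90.5, P* ≈ 14.5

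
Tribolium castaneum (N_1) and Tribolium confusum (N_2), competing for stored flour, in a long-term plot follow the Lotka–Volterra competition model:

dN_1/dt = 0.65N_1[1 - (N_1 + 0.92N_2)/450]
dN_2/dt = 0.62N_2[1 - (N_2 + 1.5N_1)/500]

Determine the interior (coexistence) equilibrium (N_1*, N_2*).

Setting both brackets to zero gives the nullclines N_1 + 0.92N_2 = 450 and 1.5N_1 + N_2 = 500.
Substituting N_2 = 500 - 1.5N_1 into the first: N_1(1 - 0.92·1.5) = 450 - 0.92·500.
So N_1* = -10/-0.38 = 26.3, and then N_2* = 500 - 1.5·26.3 = 461.

N_1* ≈ 26.3, N_2* ≈ 461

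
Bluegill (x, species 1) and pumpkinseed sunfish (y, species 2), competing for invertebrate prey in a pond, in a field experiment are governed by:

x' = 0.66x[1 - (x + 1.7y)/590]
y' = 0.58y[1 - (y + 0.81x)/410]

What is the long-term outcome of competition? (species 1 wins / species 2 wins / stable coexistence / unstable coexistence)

unstable coexistence (outcome depends on initial conditions)

Compare the nullcline intercepts: K1/α12 = 590/1.7 = 347 < K2 = 410; K2/α21 = 410/0.81 = 506 < K1 = 590.
Since both are reversed, neither can invade when rare; the interior point is a saddle.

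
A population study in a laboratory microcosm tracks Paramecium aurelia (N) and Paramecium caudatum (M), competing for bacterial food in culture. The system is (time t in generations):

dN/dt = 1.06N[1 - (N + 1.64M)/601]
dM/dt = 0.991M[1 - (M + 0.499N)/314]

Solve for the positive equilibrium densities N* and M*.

Setting both brackets to zero gives the nullclines N + 1.64M = 601 and 0.499N + M = 314.
Substituting M = 314 - 0.499N into the first: N(1 - 1.64·0.499) = 601 - 1.64·314.
So N* = 86/0.182 = 474, and then M* = 314 - 0.499·474 = 77.6.

N* ≈ 474, M* ≈ 77.6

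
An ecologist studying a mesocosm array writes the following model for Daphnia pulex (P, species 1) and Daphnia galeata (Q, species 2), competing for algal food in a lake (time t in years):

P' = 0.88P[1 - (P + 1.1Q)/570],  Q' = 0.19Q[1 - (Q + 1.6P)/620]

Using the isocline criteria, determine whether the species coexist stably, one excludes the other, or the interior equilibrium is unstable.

Compare the nullcline intercepts: K1/α12 = 570/1.1 = 518 < K2 = 620; K2/α21 = 620/1.6 = 388 < K1 = 570.
Since both are reversed, neither can invade when rare; the interior point is a saddle.

unstable coexistence (outcome depends on initial conditions)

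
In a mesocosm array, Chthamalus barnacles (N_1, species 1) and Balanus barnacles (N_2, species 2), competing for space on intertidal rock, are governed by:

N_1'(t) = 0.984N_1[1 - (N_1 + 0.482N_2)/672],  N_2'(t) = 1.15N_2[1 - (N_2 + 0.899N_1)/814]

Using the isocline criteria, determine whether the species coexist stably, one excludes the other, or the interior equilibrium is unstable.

stable coexistence

Compare the nullcline intercepts: K1/α12 = 672/0.482 = 1390 > K2 = 814; K2/α21 = 814/0.899 = 905 > K1 = 672.
Since both inequalities hold, each species can invade when rare, so the interior equilibrium is stable.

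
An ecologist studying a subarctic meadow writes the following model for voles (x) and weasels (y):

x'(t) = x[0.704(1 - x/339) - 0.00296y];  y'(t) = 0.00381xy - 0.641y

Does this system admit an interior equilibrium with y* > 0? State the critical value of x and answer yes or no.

The predator equation gives dy/dt > 0 only when x > 0.641/0.00381 = 168.
Without the predator, x → K = 339. Since 339 > 168, the predator can invade and persist.

Threshold x = 168; K > 168, so yes, the predator persists.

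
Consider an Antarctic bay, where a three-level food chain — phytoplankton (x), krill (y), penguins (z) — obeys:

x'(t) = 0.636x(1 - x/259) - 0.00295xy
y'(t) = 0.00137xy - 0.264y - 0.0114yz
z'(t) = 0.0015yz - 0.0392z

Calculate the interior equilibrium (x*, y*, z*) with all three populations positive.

From dz/dt = 0: 0.0015y* = 0.0392, so y* = 26.1.
From dx/dt = 0: 0.636(1 - x*/259) = 0.00295·26.1, giving x* = 259·(1 - 0.121) = 228.
From dy/dt = 0: 0.00137·228 - 0.264 = 0.0114z*, so z* = 0.0478/0.0114 = 4.19.

x* ≈ 228, y* ≈ 26.1, z* ≈ 4.19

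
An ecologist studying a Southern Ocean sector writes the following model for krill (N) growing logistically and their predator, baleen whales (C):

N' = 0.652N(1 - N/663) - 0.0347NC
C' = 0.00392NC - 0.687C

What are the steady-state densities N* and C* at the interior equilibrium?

From dC/dt = 0 with C > 0: 0.00392N* = 0.687, so N* = 175.
Substitute into dN/dt = 0: 0.652(1 - 175/663) = 0.0347C*.
The bracket is 0.736, giving C* = 0.48/0.0347 = 13.8.

N* ≈ 175, C* ≈ 13.8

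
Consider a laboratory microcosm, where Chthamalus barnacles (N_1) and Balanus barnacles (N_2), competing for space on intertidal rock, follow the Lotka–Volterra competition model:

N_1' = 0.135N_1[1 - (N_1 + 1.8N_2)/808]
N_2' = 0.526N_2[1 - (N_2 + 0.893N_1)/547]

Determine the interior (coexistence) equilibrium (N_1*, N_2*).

N_1* ≈ 291, N_2* ≈ 287

Setting both brackets to zero gives the nullclines N_1 + 1.8N_2 = 808 and 0.893N_1 + N_2 = 547.
Substituting N_2 = 547 - 0.893N_1 into the first: N_1(1 - 1.8·0.893) = 808 - 1.8·547.
So N_1* = -177/-0.607 = 291, and then N_2* = 547 - 0.893·291 = 287.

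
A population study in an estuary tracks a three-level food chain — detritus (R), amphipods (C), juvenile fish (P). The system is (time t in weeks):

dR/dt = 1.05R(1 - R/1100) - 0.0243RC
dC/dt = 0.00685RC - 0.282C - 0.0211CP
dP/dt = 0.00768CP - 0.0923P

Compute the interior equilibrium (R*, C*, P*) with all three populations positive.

From dP/dt = 0: 0.00768C* = 0.0923, so C* = 12.
From dR/dt = 0: 1.05(1 - R*/1100) = 0.0243·12, giving R* = 1100·(1 - 0.278) = 794.
From dC/dt = 0: 0.00685·794 - 0.282 = 0.0211P*, so P* = 5.16/0.0211 = 244.

R* ≈ 794, C* ≈ 12, P* ≈ 244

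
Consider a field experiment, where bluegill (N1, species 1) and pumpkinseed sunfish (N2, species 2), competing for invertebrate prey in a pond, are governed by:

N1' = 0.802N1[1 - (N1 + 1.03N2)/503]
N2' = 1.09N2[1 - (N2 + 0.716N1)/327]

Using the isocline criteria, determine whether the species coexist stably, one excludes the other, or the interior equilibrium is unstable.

species 1 excludes species 2

Compare the nullcline intercepts: K1/α12 = 503/1.03 = 488 > K2 = 327; K2/α21 = 327/0.716 = 457 < K1 = 503.
Since the inequalities point opposite ways, species 1 can invade but species 2 cannot.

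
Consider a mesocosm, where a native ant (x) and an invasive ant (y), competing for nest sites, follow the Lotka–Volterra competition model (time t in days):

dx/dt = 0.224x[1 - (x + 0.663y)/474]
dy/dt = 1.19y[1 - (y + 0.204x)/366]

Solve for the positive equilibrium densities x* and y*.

x* ≈ 268, y* ≈ 311

Setting both brackets to zero gives the nullclines x + 0.663y = 474 and 0.204x + y = 366.
Substituting y = 366 - 0.204x into the first: x(1 - 0.663·0.204) = 474 - 0.663·366.
So x* = 231/0.865 = 268, and then y* = 366 - 0.204·268 = 311.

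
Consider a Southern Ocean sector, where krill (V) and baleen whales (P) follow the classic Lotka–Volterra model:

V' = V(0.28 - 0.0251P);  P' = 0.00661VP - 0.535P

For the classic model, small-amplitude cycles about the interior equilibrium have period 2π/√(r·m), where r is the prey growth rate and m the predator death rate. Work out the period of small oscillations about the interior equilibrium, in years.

Here r = 0.28 and m = 0.535, so r·m = 0.15.
ω = √0.15 = 0.387 per year, hence T = 2π/ω ≈ 16.2 years.

T ≈ 16.2 years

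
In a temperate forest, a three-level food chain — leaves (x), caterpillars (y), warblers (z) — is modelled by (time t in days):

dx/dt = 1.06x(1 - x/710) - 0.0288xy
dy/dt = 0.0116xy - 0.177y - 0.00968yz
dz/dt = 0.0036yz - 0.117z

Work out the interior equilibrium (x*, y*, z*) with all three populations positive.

x* ≈ 83.1, y* ≈ 32.5, z* ≈ 81.2

From dz/dt = 0: 0.0036y* = 0.117, so y* = 32.5.
From dx/dt = 0: 1.06(1 - x*/710) = 0.0288·32.5, giving x* = 710·(1 - 0.883) = 83.1.
From dy/dt = 0: 0.0116·83.1 - 0.177 = 0.00968z*, so z* = 0.786/0.00968 = 81.2.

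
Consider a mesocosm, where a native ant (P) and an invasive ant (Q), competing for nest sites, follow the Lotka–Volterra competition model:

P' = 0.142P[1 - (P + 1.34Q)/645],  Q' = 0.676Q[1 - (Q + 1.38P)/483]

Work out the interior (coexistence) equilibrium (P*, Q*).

Setting both brackets to zero gives the nullclines P + 1.34Q = 645 and 1.38P + Q = 483.
Substituting Q = 483 - 1.38P into the first: P(1 - 1.34·1.38) = 645 - 1.34·483.
So P* = -2.22/-0.849 = 2.61, and then Q* = 483 - 1.38·2.61 = 479.

P* ≈ 2.61, Q* ≈ 479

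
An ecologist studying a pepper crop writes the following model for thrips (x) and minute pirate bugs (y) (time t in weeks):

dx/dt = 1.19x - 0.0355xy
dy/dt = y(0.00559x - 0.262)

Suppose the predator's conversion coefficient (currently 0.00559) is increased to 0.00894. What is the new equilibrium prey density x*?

x* ≈ 29.3

At the interior fixed point, setting dy/dt = 0 with y > 0 fixes x* = (predator death rate)/(xy coefficient) — independent of the other coefficients.
With the change, x* = 0.262/0.00894 = 29.3; it falls from 46.9.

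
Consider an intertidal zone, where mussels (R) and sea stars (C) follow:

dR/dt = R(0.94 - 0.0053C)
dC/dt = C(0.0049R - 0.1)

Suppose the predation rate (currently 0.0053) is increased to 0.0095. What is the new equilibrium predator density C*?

At the interior fixed point, setting dR/dt = 0 with R > 0 fixes C* = (prey growth rate)/(RC coefficient) — independent of the other coefficients.
With the change, C* = 0.94/0.0095 = 98.9; it falls from 177.

C* ≈ 98.9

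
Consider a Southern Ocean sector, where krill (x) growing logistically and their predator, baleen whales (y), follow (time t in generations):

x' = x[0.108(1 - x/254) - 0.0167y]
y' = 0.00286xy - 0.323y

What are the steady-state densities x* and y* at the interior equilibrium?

x* ≈ 113, y* ≈ 3.59

From dy/dt = 0 with y > 0: 0.00286x* = 0.323, so x* = 113.
Substitute into dx/dt = 0: 0.108(1 - 113/254) = 0.0167y*.
The bracket is 0.555, giving y* = 0.06/0.0167 = 3.59.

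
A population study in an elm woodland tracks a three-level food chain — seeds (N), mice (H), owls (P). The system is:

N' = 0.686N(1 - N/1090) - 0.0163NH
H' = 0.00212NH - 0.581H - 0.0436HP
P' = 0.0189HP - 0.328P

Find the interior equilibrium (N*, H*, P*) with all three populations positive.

From dP/dt = 0: 0.0189H* = 0.328, so H* = 17.4.
From dN/dt = 0: 0.686(1 - N*/1090) = 0.0163·17.4, giving N* = 1090·(1 - 0.412) = 641.
From dH/dt = 0: 0.00212·641 - 0.581 = 0.0436P*, so P* = 0.777/0.0436 = 17.8.

N* ≈ 641, H* ≈ 17.4, P* ≈ 17.8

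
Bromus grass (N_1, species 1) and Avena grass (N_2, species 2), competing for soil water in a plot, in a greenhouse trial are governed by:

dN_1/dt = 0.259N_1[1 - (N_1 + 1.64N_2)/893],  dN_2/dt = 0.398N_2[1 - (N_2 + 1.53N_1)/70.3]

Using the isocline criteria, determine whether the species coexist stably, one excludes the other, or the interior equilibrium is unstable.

Compare the nullcline intercepts: K1/α12 = 893/1.64 = 545 > K2 = 70.3; K2/α21 = 70.3/1.53 = 45.9 < K1 = 893.
Since the inequalities point opposite ways, species 1 can invade but species 2 cannot.

species 1 excludes species 2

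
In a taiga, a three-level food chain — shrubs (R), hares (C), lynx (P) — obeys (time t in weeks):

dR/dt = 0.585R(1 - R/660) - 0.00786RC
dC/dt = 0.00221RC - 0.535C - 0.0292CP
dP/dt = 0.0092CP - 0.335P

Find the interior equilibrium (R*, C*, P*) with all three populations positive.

R* ≈ 337, C* ≈ 36.4, P* ≈ 7.19

From dP/dt = 0: 0.0092C* = 0.335, so C* = 36.4.
From dR/dt = 0: 0.585(1 - R*/660) = 0.00786·36.4, giving R* = 660·(1 - 0.489) = 337.
From dC/dt = 0: 0.00221·337 - 0.535 = 0.0292P*, so P* = 0.21/0.0292 = 7.19.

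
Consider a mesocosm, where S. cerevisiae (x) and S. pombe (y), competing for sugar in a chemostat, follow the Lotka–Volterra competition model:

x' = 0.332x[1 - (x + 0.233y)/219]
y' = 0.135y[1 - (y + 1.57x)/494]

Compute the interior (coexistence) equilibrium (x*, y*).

Setting both brackets to zero gives the nullclines x + 0.233y = 219 and 1.57x + y = 494.
Substituting y = 494 - 1.57x into the first: x(1 - 0.233·1.57) = 219 - 0.233·494.
So x* = 104/0.634 = 164, and then y* = 494 - 1.57·164 = 237.

x* ≈ 164, y* ≈ 237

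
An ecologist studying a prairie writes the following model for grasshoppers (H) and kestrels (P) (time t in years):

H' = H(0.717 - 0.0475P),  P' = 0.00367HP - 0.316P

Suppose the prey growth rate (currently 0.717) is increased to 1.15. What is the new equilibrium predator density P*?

At the interior fixed point, setting dH/dt = 0 with H > 0 fixes P* = (prey growth rate)/(HP coefficient) — independent of the other coefficients.
With the change, P* = 1.15/0.0475 = 24.2; it rises from 15.1.

P* ≈ 24.2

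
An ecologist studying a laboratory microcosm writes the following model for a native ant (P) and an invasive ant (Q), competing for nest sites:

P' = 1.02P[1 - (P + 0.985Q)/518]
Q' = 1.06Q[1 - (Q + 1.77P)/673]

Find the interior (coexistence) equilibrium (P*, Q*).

Setting both brackets to zero gives the nullclines P + 0.985Q = 518 and 1.77P + Q = 673.
Substituting Q = 673 - 1.77P into the first: P(1 - 0.985·1.77) = 518 - 0.985·673.
So P* = -145/-0.743 = 195, and then Q* = 673 - 1.77·195 = 328.

P* ≈ 195, Q* ≈ 328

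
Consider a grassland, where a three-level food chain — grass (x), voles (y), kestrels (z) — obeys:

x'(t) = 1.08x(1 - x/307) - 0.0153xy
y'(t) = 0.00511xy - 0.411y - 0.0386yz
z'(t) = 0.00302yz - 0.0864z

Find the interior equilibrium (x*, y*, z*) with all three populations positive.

x* ≈ 183, y* ≈ 28.6, z* ≈ 13.5

From dz/dt = 0: 0.00302y* = 0.0864, so y* = 28.6.
From dx/dt = 0: 1.08(1 - x*/307) = 0.0153·28.6, giving x* = 307·(1 - 0.405) = 183.
From dy/dt = 0: 0.00511·183 - 0.411 = 0.0386z*, so z* = 0.522/0.0386 = 13.5.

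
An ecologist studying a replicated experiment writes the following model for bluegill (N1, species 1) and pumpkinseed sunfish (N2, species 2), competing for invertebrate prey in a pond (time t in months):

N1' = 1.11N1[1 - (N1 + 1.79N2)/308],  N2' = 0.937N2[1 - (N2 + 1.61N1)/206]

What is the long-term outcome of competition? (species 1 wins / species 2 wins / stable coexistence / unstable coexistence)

unstable coexistence (outcome depends on initial conditions)

Compare the nullcline intercepts: K1/α12 = 308/1.79 = 172 < K2 = 206; K2/α21 = 206/1.61 = 128 < K1 = 308.
Since both are reversed, neither can invade when rare; the interior point is a saddle.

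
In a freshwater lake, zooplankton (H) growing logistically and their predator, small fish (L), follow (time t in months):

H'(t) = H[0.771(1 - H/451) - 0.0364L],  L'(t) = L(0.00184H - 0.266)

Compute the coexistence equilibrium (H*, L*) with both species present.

H* ≈ 145, L* ≈ 14.4

From dL/dt = 0 with L > 0: 0.00184H* = 0.266, so H* = 145.
Substitute into dH/dt = 0: 0.771(1 - 145/451) = 0.0364L*.
The bracket is 0.679, giving L* = 0.524/0.0364 = 14.4.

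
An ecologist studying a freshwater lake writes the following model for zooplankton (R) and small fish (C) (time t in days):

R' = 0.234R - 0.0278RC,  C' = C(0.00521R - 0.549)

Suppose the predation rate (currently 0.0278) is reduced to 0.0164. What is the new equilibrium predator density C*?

At the interior fixed point, setting dR/dt = 0 with R > 0 fixes C* = (prey growth rate)/(RC coefficient) — independent of the other coefficients.
With the change, C* = 0.234/0.0164 = 14.3; it rises from 8.42.

C* ≈ 14.3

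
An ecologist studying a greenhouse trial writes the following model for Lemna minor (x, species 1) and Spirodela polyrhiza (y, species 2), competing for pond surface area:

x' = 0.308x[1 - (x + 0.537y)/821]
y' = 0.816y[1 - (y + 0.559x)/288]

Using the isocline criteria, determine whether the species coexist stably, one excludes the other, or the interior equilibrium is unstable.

species 1 excludes species 2

Compare the nullcline intercepts: K1/α12 = 821/0.537 = 1530 > K2 = 288; K2/α21 = 288/0.559 = 515 < K1 = 821.
Since the inequalities point opposite ways, species 1 can invade but species 2 cannot.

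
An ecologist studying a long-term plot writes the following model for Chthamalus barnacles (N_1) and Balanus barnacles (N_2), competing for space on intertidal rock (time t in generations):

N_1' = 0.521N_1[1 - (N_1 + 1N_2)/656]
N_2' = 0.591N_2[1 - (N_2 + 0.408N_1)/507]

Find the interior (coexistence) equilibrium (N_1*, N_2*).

N_1* ≈ 252, N_2* ≈ 404

Setting both brackets to zero gives the nullclines N_1 + 1N_2 = 656 and 0.408N_1 + N_2 = 507.
Substituting N_2 = 507 - 0.408N_1 into the first: N_1(1 - 1·0.408) = 656 - 1·507.
So N_1* = 149/0.592 = 252, and then N_2* = 507 - 0.408·252 = 404.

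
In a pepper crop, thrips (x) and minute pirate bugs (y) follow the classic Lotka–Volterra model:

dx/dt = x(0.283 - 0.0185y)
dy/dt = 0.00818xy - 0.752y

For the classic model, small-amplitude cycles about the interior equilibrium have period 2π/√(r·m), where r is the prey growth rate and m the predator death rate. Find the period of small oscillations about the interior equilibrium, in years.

T ≈ 13.6 years

Here r = 0.283 and m = 0.752, so r·m = 0.213.
ω = √0.213 = 0.461 per year, hence T = 2π/ω ≈ 13.6 years.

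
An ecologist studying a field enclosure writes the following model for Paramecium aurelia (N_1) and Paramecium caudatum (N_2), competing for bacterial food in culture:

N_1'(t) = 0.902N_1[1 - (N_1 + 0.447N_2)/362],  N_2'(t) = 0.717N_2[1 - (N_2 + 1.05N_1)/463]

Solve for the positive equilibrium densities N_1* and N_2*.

N_1* ≈ 292, N_2* ≈ 156

Setting both brackets to zero gives the nullclines N_1 + 0.447N_2 = 362 and 1.05N_1 + N_2 = 463.
Substituting N_2 = 463 - 1.05N_1 into the first: N_1(1 - 0.447·1.05) = 362 - 0.447·463.
So N_1* = 155/0.531 = 292, and then N_2* = 463 - 1.05·292 = 156.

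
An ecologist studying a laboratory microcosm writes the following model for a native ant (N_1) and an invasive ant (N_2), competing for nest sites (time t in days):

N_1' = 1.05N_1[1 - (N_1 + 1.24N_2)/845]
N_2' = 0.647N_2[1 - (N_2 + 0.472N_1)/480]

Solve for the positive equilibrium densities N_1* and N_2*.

N_1* ≈ 602, N_2* ≈ 196

Setting both brackets to zero gives the nullclines N_1 + 1.24N_2 = 845 and 0.472N_1 + N_2 = 480.
Substituting N_2 = 480 - 0.472N_1 into the first: N_1(1 - 1.24·0.472) = 845 - 1.24·480.
So N_1* = 250/0.415 = 602, and then N_2* = 480 - 0.472·602 = 196.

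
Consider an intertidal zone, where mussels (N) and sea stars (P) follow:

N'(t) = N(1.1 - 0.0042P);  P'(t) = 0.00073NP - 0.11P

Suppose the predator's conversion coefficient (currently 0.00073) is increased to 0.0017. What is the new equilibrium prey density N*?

At the interior fixed point, setting dP/dt = 0 with P > 0 fixes N* = (predator death rate)/(NP coefficient) — independent of the other coefficients.
With the change, N* = 0.11/0.0017 = 64.7; it falls from 151.

N* ≈ 64.7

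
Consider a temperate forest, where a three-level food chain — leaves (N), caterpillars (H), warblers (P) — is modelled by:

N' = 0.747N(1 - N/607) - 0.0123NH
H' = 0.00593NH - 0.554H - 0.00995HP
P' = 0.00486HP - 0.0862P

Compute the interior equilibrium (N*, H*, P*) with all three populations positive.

N* ≈ 430, H* ≈ 17.7, P* ≈ 200

From dP/dt = 0: 0.00486H* = 0.0862, so H* = 17.7.
From dN/dt = 0: 0.747(1 - N*/607) = 0.0123·17.7, giving N* = 607·(1 - 0.292) = 430.
From dH/dt = 0: 0.00593·430 - 0.554 = 0.00995P*, so P* = 1.99/0.00995 = 200.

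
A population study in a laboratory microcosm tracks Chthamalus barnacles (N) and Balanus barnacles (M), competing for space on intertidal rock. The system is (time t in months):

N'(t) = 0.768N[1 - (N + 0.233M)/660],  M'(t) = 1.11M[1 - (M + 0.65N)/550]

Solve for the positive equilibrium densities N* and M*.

N* ≈ 627, M* ≈ 143

Setting both brackets to zero gives the nullclines N + 0.233M = 660 and 0.65N + M = 550.
Substituting M = 550 - 0.65N into the first: N(1 - 0.233·0.65) = 660 - 0.233·550.
So N* = 532/0.849 = 627, and then M* = 550 - 0.65·627 = 143.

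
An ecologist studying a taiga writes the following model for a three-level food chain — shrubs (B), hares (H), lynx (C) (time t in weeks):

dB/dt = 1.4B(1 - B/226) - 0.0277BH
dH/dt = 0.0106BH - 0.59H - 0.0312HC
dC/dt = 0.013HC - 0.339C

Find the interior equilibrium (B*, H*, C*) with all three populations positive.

B* ≈ 109, H* ≈ 26.1, C* ≈ 18.3

From dC/dt = 0: 0.013H* = 0.339, so H* = 26.1.
From dB/dt = 0: 1.4(1 - B*/226) = 0.0277·26.1, giving B* = 226·(1 - 0.516) = 109.
From dH/dt = 0: 0.0106·109 - 0.59 = 0.0312C*, so C* = 0.57/0.0312 = 18.3.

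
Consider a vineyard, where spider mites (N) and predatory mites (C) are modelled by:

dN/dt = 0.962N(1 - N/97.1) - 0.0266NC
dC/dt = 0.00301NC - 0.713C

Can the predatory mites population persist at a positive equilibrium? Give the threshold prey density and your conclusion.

Threshold N = 237; K < 237, so no, the predator goes extinct.

The predator equation gives dC/dt > 0 only when N > 0.713/0.00301 = 237.
Without the predator, N → K = 97.1. Since 97.1 < 237, the predator cannot invade.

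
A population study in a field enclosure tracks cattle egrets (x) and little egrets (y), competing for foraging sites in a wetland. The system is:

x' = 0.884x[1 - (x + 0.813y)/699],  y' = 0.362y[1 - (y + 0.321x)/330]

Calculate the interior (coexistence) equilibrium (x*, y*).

Setting both brackets to zero gives the nullclines x + 0.813y = 699 and 0.321x + y = 330.
Substituting y = 330 - 0.321x into the first: x(1 - 0.813·0.321) = 699 - 0.813·330.
So x* = 431/0.739 = 583, and then y* = 330 - 0.321·583 = 143.

x* ≈ 583, y* ≈ 143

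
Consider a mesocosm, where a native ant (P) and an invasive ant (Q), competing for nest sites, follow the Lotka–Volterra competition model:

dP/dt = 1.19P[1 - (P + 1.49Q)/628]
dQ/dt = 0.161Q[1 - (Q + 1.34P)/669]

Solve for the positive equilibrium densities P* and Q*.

Setting both brackets to zero gives the nullclines P + 1.49Q = 628 and 1.34P + Q = 669.
Substituting Q = 669 - 1.34P into the first: P(1 - 1.49·1.34) = 628 - 1.49·669.
So P* = -369/-0.997 = 370, and then Q* = 669 - 1.34·370 = 173.

P* ≈ 370, Q* ≈ 173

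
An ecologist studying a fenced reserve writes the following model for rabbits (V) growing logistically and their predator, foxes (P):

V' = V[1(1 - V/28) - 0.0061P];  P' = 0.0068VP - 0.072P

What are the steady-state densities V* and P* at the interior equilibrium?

From dP/dt = 0 with P > 0: 0.0068V* = 0.072, so V* = 10.6.
Substitute into dV/dt = 0: 1(1 - 10.6/28) = 0.0061P*.
The bracket is 0.622, giving P* = 0.622/0.0061 = 102.

V* ≈ 10.6, P* ≈ 102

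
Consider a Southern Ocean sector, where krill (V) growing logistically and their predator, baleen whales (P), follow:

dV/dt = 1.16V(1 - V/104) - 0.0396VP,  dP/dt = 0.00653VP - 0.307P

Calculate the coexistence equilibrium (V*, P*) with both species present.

From dP/dt = 0 with P > 0: 0.00653V* = 0.307, so V* = 47.
Substitute into dV/dt = 0: 1.16(1 - 47/104) = 0.0396P*.
The bracket is 0.548, giving P* = 0.636/0.0396 = 16.1.

V* ≈ 47, P* ≈ 16.1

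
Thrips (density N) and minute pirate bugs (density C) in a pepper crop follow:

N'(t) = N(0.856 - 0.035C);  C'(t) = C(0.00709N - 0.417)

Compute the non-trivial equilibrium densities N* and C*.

N* ≈ 58.8, C* ≈ 24.5

Set dC/dt = 0 with C > 0: 0.00709N - 0.417 = 0, so N* = 0.417/0.00709 = 58.8.
Set dN/dt = 0 with N > 0: 0.856 - 0.035C = 0, so C* = 0.856/0.035 = 24.5.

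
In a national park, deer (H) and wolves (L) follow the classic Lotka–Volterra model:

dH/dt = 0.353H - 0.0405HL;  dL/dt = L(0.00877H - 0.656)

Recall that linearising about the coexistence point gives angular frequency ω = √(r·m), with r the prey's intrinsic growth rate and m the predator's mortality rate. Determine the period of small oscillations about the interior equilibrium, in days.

Here r = 0.353 and m = 0.656, so r·m = 0.232.
ω = √0.232 = 0.481 per day, hence T = 2π/ω ≈ 13.1 days.

T ≈ 13.1 days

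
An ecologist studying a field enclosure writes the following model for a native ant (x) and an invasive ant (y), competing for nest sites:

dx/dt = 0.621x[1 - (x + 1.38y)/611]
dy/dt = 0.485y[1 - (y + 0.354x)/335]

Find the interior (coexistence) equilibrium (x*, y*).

Setting both brackets to zero gives the nullclines x + 1.38y = 611 and 0.354x + y = 335.
Substituting y = 335 - 0.354x into the first: x(1 - 1.38·0.354) = 611 - 1.38·335.
So x* = 149/0.511 = 291, and then y* = 335 - 0.354·291 = 232.

x* ≈ 291, y* ≈ 232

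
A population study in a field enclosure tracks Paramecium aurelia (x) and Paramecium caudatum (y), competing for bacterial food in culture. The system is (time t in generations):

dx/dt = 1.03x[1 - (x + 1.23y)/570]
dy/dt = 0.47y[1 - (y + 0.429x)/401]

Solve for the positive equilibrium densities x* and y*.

x* ≈ 163, y* ≈ 331

Setting both brackets to zero gives the nullclines x + 1.23y = 570 and 0.429x + y = 401.
Substituting y = 401 - 0.429x into the first: x(1 - 1.23·0.429) = 570 - 1.23·401.
So x* = 76.8/0.472 = 163, and then y* = 401 - 0.429·163 = 331.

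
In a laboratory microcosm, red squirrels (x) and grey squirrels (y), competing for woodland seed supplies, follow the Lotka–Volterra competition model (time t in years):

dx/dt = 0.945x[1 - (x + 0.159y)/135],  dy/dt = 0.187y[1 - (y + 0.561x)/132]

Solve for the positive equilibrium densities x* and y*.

Setting both brackets to zero gives the nullclines x + 0.159y = 135 and 0.561x + y = 132.
Substituting y = 132 - 0.561x into the first: x(1 - 0.159·0.561) = 135 - 0.159·132.
So x* = 114/0.911 = 125, and then y* = 132 - 0.561·125 = 61.8.

x* ≈ 125, y* ≈ 61.8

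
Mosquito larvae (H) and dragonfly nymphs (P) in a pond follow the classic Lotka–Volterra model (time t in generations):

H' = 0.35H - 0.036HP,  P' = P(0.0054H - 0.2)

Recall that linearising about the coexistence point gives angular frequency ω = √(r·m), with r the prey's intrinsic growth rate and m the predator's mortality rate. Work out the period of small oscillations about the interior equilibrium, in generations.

Here r = 0.35 and m = 0.2, so r·m = 0.07.
ω = √0.07 = 0.265 per generation, hence T = 2π/ω ≈ 23.7 generations.

T ≈ 23.7 generations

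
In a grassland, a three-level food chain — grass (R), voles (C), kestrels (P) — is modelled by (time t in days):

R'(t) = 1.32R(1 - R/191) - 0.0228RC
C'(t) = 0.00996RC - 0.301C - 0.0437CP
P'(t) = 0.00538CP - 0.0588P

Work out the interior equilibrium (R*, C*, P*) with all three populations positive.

From dP/dt = 0: 0.00538C* = 0.0588, so C* = 10.9.
From dR/dt = 0: 1.32(1 - R*/191) = 0.0228·10.9, giving R* = 191·(1 - 0.189) = 155.
From dC/dt = 0: 0.00996·155 - 0.301 = 0.0437P*, so P* = 1.24/0.0437 = 28.4.

R* ≈ 155, C* ≈ 10.9, P* ≈ 28.4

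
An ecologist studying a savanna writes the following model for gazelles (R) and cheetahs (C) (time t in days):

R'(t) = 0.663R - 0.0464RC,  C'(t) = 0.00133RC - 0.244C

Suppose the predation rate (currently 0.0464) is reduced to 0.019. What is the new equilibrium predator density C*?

C* ≈ 34.9

At the interior fixed point, setting dR/dt = 0 with R > 0 fixes C* = (prey growth rate)/(RC coefficient) — independent of the other coefficients.
With the change, C* = 0.663/0.019 = 34.9; it rises from 14.3.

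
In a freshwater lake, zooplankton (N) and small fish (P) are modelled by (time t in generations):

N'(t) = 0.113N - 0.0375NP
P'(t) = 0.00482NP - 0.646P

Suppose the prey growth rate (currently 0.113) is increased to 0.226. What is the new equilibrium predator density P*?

P* ≈ 6.03

At the interior fixed point, setting dN/dt = 0 with N > 0 fixes P* = (prey growth rate)/(NP coefficient) — independent of the other coefficients.
With the change, P* = 0.226/0.0375 = 6.03; it rises from 3.01.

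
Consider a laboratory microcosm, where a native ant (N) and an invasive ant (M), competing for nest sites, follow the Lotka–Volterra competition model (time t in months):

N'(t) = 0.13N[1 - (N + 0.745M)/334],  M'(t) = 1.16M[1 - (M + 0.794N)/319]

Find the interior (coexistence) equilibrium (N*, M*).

Setting both brackets to zero gives the nullclines N + 0.745M = 334 and 0.794N + M = 319.
Substituting M = 319 - 0.794N into the first: N(1 - 0.745·0.794) = 334 - 0.745·319.
So N* = 96.3/0.408 = 236, and then M* = 319 - 0.794·236 = 132.

N* ≈ 236, M* ≈ 132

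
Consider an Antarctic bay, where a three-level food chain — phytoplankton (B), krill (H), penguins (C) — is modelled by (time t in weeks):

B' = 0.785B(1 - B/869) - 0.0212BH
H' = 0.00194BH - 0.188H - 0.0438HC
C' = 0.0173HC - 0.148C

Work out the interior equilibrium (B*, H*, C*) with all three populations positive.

B* ≈ 668, H* ≈ 8.55, C* ≈ 25.3

From dC/dt = 0: 0.0173H* = 0.148, so H* = 8.55.
From dB/dt = 0: 0.785(1 - B*/869) = 0.0212·8.55, giving B* = 869·(1 - 0.231) = 668.
From dH/dt = 0: 0.00194·668 - 0.188 = 0.0438C*, so C* = 1.11/0.0438 = 25.3.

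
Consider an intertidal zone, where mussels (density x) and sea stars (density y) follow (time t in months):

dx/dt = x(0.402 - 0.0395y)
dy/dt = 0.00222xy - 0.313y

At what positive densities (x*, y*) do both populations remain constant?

Set dy/dt = 0 with y > 0: 0.00222x - 0.313 = 0, so x* = 0.313/0.00222 = 141.
Set dx/dt = 0 with x > 0: 0.402 - 0.0395y = 0, so y* = 0.402/0.0395 = 10.2.

x* ≈ 141, y* ≈ 10.2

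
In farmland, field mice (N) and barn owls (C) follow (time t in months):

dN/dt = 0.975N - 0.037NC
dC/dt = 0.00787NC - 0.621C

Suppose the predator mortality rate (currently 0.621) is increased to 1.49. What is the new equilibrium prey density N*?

N* ≈ 189

At the interior fixed point, setting dC/dt = 0 with C > 0 fixes N* = (predator death rate)/(NC coefficient) — independent of the other coefficients.
With the change, N* = 1.49/0.00787 = 189; it rises from 78.9.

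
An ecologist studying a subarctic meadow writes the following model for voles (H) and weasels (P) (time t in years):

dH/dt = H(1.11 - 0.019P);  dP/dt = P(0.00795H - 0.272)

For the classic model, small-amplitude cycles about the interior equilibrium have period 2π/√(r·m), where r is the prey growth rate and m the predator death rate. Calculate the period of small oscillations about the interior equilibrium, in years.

T ≈ 11.4 years

Here r = 1.11 and m = 0.272, so r·m = 0.302.
ω = √0.302 = 0.549 per year, hence T = 2π/ω ≈ 11.4 years.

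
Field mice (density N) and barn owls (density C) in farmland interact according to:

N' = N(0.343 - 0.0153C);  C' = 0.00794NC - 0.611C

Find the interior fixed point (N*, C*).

Set dC/dt = 0 with C > 0: 0.00794N - 0.611 = 0, so N* = 0.611/0.00794 = 77.
Set dN/dt = 0 with N > 0: 0.343 - 0.0153C = 0, so C* = 0.343/0.0153 = 22.4.

N* ≈ 77, C* ≈ 22.4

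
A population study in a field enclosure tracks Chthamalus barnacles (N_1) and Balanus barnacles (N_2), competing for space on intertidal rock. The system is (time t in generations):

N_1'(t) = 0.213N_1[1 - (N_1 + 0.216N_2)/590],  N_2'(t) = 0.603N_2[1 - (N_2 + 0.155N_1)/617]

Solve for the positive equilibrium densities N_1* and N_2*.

N_1* ≈ 473, N_2* ≈ 544

Setting both brackets to zero gives the nullclines N_1 + 0.216N_2 = 590 and 0.155N_1 + N_2 = 617.
Substituting N_2 = 617 - 0.155N_1 into the first: N_1(1 - 0.216·0.155) = 590 - 0.216·617.
So N_1* = 457/0.967 = 473, and then N_2* = 617 - 0.155·473 = 544.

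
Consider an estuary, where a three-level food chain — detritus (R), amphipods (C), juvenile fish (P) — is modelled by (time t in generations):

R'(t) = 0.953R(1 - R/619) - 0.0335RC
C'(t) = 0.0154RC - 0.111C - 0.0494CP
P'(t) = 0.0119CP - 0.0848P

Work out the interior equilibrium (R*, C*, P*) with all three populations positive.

From dP/dt = 0: 0.0119C* = 0.0848, so C* = 7.13.
From dR/dt = 0: 0.953(1 - R*/619) = 0.0335·7.13, giving R* = 619·(1 - 0.25) = 464.
From dC/dt = 0: 0.0154·464 - 0.111 = 0.0494P*, so P* = 7.03/0.0494 = 142.

R* ≈ 464, C* ≈ 7.13, P* ≈ 142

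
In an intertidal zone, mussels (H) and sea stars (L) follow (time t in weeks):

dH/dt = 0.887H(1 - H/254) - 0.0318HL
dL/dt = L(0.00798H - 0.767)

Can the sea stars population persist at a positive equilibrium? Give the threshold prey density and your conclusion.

The predator equation gives dL/dt > 0 only when H > 0.767/0.00798 = 96.1.
Without the predator, H → K = 254. Since 254 > 96.1, the predator can invade and persist.

Threshold H = 96.1; K > 96.1, so yes, the predator persists.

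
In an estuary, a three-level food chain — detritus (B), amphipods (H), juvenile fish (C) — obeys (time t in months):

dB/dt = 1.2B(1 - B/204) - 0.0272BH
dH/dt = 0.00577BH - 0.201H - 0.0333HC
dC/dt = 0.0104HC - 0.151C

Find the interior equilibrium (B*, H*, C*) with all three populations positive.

From dC/dt = 0: 0.0104H* = 0.151, so H* = 14.5.
From dB/dt = 0: 1.2(1 - B*/204) = 0.0272·14.5, giving B* = 204·(1 - 0.329) = 137.
From dH/dt = 0: 0.00577·137 - 0.201 = 0.0333C*, so C* = 0.589/0.0333 = 17.7.

B* ≈ 137, H* ≈ 14.5, C* ≈ 17.7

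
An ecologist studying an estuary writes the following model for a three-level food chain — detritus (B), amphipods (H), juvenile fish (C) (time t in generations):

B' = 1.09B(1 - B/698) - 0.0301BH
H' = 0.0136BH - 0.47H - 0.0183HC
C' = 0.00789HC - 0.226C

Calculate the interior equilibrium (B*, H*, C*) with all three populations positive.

B* ≈ 146, H* ≈ 28.6, C* ≈ 82.7

From dC/dt = 0: 0.00789H* = 0.226, so H* = 28.6.
From dB/dt = 0: 1.09(1 - B*/698) = 0.0301·28.6, giving B* = 698·(1 - 0.791) = 146.
From dH/dt = 0: 0.0136·146 - 0.47 = 0.0183C*, so C* = 1.51/0.0183 = 82.7.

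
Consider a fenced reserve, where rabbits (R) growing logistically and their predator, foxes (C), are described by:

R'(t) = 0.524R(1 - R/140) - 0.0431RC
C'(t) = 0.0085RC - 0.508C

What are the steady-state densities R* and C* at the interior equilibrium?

From dC/dt = 0 with C > 0: 0.0085R* = 0.508, so R* = 59.8.
Substitute into dR/dt = 0: 0.524(1 - 59.8/140) = 0.0431C*.
The bracket is 0.573, giving C* = 0.3/0.0431 = 6.97.

R* ≈ 59.8, C* ≈ 6.97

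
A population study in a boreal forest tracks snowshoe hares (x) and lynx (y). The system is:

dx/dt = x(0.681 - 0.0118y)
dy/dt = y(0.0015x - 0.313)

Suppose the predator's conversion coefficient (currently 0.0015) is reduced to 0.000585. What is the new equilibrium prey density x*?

x* ≈ 535

At the interior fixed point, setting dy/dt = 0 with y > 0 fixes x* = (predator death rate)/(xy coefficient) — independent of the other coefficients.
With the change, x* = 0.313/0.000585 = 535; it rises from 209.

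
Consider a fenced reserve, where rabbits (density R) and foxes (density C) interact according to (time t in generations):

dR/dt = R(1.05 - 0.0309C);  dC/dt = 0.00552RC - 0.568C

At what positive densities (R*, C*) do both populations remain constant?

Set dC/dt = 0 with C > 0: 0.00552R - 0.568 = 0, so R* = 0.568/0.00552 = 103.
Set dR/dt = 0 with R > 0: 1.05 - 0.0309C = 0, so C* = 1.05/0.0309 = 34.

R* ≈ 103, C* ≈ 34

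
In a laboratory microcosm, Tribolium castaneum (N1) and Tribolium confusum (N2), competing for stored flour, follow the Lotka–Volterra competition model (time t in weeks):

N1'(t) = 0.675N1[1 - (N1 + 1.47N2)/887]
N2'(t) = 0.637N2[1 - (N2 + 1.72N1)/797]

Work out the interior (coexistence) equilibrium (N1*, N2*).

Setting both brackets to zero gives the nullclines N1 + 1.47N2 = 887 and 1.72N1 + N2 = 797.
Substituting N2 = 797 - 1.72N1 into the first: N1(1 - 1.47·1.72) = 887 - 1.47·797.
So N1* = -285/-1.53 = 186, and then N2* = 797 - 1.72·186 = 477.

N1* ≈ 186, N2* ≈ 477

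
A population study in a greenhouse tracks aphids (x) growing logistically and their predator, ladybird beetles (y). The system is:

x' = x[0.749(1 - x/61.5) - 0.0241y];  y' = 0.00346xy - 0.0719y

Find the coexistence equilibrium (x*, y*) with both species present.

From dy/dt = 0 with y > 0: 0.00346x* = 0.0719, so x* = 20.8.
Substitute into dx/dt = 0: 0.749(1 - 20.8/61.5) = 0.0241y*.
The bracket is 0.662, giving y* = 0.496/0.0241 = 20.6.

x* ≈ 20.8, y* ≈ 20.6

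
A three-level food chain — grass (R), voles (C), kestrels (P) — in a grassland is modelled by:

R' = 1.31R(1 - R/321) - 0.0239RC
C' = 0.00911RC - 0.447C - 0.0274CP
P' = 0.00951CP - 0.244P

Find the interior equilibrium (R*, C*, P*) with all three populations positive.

R* ≈ 171, C* ≈ 25.7, P* ≈ 40.5

From dP/dt = 0: 0.00951C* = 0.244, so C* = 25.7.
From dR/dt = 0: 1.31(1 - R*/321) = 0.0239·25.7, giving R* = 321·(1 - 0.468) = 171.
From dC/dt = 0: 0.00911·171 - 0.447 = 0.0274P*, so P* = 1.11/0.0274 = 40.5.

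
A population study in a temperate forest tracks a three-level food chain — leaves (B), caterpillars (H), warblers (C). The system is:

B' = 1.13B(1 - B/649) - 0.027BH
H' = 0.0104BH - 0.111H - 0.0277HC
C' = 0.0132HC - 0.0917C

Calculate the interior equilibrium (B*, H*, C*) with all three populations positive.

From dC/dt = 0: 0.0132H* = 0.0917, so H* = 6.95.
From dB/dt = 0: 1.13(1 - B*/649) = 0.027·6.95, giving B* = 649·(1 - 0.166) = 541.
From dH/dt = 0: 0.0104·541 - 0.111 = 0.0277C*, so C* = 5.52/0.0277 = 199.

B* ≈ 541, H* ≈ 6.95, C* ≈ 199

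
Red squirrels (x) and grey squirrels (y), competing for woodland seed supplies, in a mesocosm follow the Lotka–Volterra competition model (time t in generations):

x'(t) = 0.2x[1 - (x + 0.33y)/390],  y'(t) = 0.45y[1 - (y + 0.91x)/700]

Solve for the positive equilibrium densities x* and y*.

Setting both brackets to zero gives the nullclines x + 0.33y = 390 and 0.91x + y = 700.
Substituting y = 700 - 0.91x into the first: x(1 - 0.33·0.91) = 390 - 0.33·700.
So x* = 159/0.7 = 227, and then y* = 700 - 0.91·227 = 493.

x* ≈ 227, y* ≈ 493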